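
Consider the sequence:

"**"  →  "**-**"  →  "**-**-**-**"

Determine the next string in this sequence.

s(k+1) = s(k)·-·s(k) — each term doubles the last with '-' between the halves.
Doubling **-**-**-** with '-' between the halves:

**-**-**-**-**-**-**-**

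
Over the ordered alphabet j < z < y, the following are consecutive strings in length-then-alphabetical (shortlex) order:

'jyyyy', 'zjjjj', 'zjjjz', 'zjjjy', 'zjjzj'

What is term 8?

zjjyj

Stepping forward 3 times from zjjzj: zjjzj → zjjzz → zjjzy, then the target.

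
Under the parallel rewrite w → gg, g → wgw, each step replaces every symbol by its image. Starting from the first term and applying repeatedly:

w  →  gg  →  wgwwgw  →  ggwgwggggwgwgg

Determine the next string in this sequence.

wgwwgwggwgwggwgwwgwwgwwgwggwgwggwgwwgw

φ(ggwgwggggwgwgg) expands symbol-by-symbol to wgw wgw gg wgw gg wgw wgw wgw wgw gg wgw gg wgw wgw; joining the 14 pieces gives the next term.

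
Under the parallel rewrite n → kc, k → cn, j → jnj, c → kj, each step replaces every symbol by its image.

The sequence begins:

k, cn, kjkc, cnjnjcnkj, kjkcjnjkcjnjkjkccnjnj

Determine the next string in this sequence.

cnjnjcnkjjnjkcjnjcnkjjnjkcjnjcnjnjcnkjkjkcjnjkcjnj

Applying the rule to each of the 21 symbols of kjkcjnjkcjnjkjkccnjnj gives the pieces cn jnj cn kj jnj kc jnj cn kj jnj kc jnj cn jnj cn kj kj kc jnj kc jnj, which concatenate to the answer.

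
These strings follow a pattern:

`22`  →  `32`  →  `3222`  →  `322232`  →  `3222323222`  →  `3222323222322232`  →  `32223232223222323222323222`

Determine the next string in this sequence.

This is a Fibonacci-style word recurrence s(k) = s(k−1)·s(k−2): e.g. 32·22 = 3222.
Continuing: 32223232223222323222323222 · 3222323222322232 gives term 8.

322232322232223232223232223222323222322232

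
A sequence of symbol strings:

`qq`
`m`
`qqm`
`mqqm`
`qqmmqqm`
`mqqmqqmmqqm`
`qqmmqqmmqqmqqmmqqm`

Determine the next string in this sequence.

mqqmqqmmqqmqqmmqqmmqqmqqmmqqm

Each term (from the third on) is the two preceding terms concatenated in order: term 3 = qq·m = qqm.
Continuing: mqqmqqmmqqm · qqmmqqmmqqmqqmmqqm gives term 8.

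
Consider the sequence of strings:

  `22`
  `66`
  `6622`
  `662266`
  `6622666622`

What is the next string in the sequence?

From term 3 onward, concatenate the last term with the second-to-last: 66·22 = 6622, 6622·66 = 662266, …
Continuing: 6622666622 · 662266 gives term 6.

6622666622662266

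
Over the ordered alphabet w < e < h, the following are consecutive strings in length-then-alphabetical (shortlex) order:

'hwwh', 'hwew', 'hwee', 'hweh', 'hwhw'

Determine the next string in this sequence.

Treat hwhw as a base-3 numeral over the given alphabet and add one, carrying through any trailing h's.

hwhe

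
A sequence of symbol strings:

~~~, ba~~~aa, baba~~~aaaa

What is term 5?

babababa~~~aaaaaaaa

Each term wraps the previous one in ba on the left and aa on the right.
From baba~~~aaaa, 2 further steps: baba~~~aaaa → bababa~~~aaaaaa → (answer).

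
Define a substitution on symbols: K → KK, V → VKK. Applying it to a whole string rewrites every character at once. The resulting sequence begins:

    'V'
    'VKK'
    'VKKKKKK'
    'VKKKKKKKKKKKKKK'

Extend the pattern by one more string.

VKKKKKKKKKKKKKKKKKKKKKKKKKKKKKK

φ(VKKKKKKKKKKKKKK) expands symbol-by-symbol to VKK KK KK KK KK KK KK KK KK KK KK KK KK KK KK; joining the 15 pieces gives the next term.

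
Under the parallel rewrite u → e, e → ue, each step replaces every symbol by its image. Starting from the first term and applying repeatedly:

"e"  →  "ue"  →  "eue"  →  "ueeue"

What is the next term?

eueueeue

Rewriting each symbol of ueeue: u→e, e→ue, e→ue, u→e, e→ue, which concatenates to e ue ue e ue.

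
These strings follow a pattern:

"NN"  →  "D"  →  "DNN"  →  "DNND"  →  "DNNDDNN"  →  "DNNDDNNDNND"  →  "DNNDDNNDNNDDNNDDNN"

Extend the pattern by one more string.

From term 3 onward, concatenate the last term with the second-to-last: D·NN = DNN, DNN·D = DNND, …
The next term joins DNNDDNNDNNDDNNDDNN and DNNDDNNDNND.

DNNDDNNDNNDDNNDDNNDNNDDNNDNND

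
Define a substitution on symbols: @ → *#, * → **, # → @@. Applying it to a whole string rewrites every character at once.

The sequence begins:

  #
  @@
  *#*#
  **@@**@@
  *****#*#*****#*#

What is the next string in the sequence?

Rewriting the 16 symbols of *****#*#*****#*# one by one yields ** ** ** ** ** @@ ** @@ ** ** ** ** ** @@ ** @@; concatenated:

**********@@**@@**********@@**@@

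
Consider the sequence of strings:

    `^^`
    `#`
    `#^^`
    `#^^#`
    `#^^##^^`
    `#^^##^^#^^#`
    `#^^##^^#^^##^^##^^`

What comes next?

#^^##^^#^^##^^##^^#^^##^^#^^#

This is a Fibonacci-style word recurrence s(k) = s(k−1)·s(k−2): e.g. #·^^ = #^^.
Continuing: #^^##^^#^^##^^##^^ · #^^##^^#^^# gives term 8.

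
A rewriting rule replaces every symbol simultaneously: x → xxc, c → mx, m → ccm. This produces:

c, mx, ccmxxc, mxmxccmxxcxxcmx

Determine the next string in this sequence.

ccmxxcccmxxcmxmxccmxxcxxcmxxxcxxcmxccmxxc

Replace each of the 15 characters of mxmxccmxxcxxcmx in place — ccm xxc ccm xxc mx mx ccm xxc xxc mx xxc xxc mx ccm xxc — and concatenate.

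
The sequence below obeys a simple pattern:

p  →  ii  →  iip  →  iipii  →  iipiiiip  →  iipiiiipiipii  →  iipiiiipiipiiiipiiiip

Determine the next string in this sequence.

This is a Fibonacci-style word recurrence s(k) = s(k−1)·s(k−2): e.g. ii·p = iip.
So term 8 is iipiiiipiipiiiipiiiip·iipiiiipiipii.

iipiiiipiipiiiipiiiipiipiiiipiipii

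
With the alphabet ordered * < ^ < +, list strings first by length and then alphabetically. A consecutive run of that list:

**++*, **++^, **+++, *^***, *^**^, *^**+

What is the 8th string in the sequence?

Advancing 2 positions from *^**+ through *^**+ → *^*^* reaches term 8.

*^*^^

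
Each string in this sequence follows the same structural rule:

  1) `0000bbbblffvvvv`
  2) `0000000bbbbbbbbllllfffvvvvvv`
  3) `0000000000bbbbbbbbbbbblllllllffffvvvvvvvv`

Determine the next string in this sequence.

0000000000000bbbbbbbbbbbbbbbbllllllllllfffffvvvvvvvvvv

Reading off run lengths: 0 runs 4, 7, 10; b runs 4, 8, 12; l runs 1, 4, 7; f runs 2, 3, 4; v runs 4, 6, 8 — each is linear in n (n = 1, 2, …).
For the next term, n = 4, so the run lengths are 13, 16, 10, 5, 10.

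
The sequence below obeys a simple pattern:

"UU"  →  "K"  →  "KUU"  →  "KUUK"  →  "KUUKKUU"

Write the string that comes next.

This is a Fibonacci-style word recurrence s(k) = s(k−1)·s(k−2): e.g. K·UU = KUU.
Continuing: KUUKKUU · KUUK gives term 6.

KUUKKUUKUUK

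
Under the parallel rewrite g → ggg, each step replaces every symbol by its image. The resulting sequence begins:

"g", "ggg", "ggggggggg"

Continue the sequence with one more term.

Rewriting each symbol of ggggggggg: g→ggg, g→ggg, g→ggg, g→ggg, g→ggg, g→ggg, g→ggg, g→ggg, g→ggg, which concatenates to ggg ggg ggg ggg ggg ggg ggg ggg ggg.

ggggggggggggggggggggggggggg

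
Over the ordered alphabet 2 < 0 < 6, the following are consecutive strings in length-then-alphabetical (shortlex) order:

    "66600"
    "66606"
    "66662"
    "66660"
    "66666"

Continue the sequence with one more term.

222222

After 66666 the length-5 strings are exhausted; the first length-6 string is 6 copies of 2.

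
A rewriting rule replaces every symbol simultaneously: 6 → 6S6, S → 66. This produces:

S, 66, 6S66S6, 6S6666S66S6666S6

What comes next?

Replace each of the 16 characters of 6S6666S66S6666S6 in place — 6S6 66 6S6 6S6 6S6 6S6 66 6S6 6S6 66 6S6 6S6 6S6 6S6 66 6S6 — and concatenate.

6S6666S66S66S66S6666S66S6666S66S66S66S6666S6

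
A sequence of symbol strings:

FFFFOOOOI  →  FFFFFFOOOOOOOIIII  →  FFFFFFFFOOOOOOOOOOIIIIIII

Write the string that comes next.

FFFFFFFFFFOOOOOOOOOOOOOIIIIIIIIII

Reading off run lengths: F runs 4, 6, 8; O runs 4, 7, 10; I runs 1, 4, 7 — each is linear in n (n = 1, 2, …).
At n = 4 the blocks have lengths 10, 13, 10.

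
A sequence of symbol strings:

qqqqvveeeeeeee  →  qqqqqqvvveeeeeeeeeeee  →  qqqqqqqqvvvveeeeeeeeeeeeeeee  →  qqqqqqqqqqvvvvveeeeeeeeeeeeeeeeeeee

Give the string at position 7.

qqqqqqqqqqqqqqqqvvvvvvvveeeeeeeeeeeeeeeeeeeeeeeeeeeeeeee

Term n consists of 2n q's, followed by n v's, followed by 4n e's, where the shown terms are n = 2, 3, 4, 5.
Setting n = 8 gives 16, 8, 32 characters in each block.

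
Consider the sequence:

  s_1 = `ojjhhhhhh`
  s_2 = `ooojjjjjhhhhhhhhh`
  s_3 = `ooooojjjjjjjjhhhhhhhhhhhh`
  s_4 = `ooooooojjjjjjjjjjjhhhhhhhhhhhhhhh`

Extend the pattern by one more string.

Term n consists of 2n-1 o's, followed by 3n-1 j's, followed by 3n+3 h's (n = 1, 2, …).
For the next term, n = 5, so the run lengths are 9, 14, 18.

ooooooooojjjjjjjjjjjjjjhhhhhhhhhhhhhhhhhh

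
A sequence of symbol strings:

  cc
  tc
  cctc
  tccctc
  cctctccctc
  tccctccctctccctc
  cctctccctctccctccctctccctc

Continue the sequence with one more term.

tccctccctctccctccctctccctctccctccctctccctc

This is a Fibonacci-style word recurrence s(k) = s(k−2)·s(k−1): e.g. cc·tc = cctc.
Continuing: tccctccctctccctc · cctctccctctccctccctctccctc gives term 8.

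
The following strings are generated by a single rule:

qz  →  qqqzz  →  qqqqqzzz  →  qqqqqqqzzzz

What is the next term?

qqqqqqqqqzzzzz

Reading off run lengths: q runs 1, 3, 5, 7; z runs 1, 2, 3, 4 — each is linear in n (n = 1, 2, …).
At n = 5 the blocks have lengths 9, 5.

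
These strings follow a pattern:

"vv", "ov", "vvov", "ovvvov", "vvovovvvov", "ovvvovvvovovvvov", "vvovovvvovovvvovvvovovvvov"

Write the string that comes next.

ovvvovvvovovvvovvvovovvvovovvvovvvovovvvov

This is a Fibonacci-style word recurrence s(k) = s(k−2)·s(k−1): e.g. vv·ov = vvov.
Continuing: ovvvovvvovovvvov · vvovovvvovovvvovvvovovvvov gives term 8.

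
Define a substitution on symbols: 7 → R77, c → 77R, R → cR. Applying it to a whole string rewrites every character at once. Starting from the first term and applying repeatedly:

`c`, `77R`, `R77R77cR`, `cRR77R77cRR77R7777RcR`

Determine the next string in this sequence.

φ(cRR77R77cRR77R7777RcR) expands symbol-by-symbol to 77R cR cR R77 R77 cR R77 R77 77R cR cR R77 R77 cR R77 R77 R77 R77 cR 77R cR; joining the 21 pieces gives the next term.

77RcRcRR77R77cRR77R7777RcRcRR77R77cRR77R77R77R77cR77RcR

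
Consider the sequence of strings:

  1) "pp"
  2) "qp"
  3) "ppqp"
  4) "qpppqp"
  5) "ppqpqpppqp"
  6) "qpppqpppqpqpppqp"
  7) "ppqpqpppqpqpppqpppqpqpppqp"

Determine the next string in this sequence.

This is a Fibonacci-style word recurrence s(k) = s(k−2)·s(k−1): e.g. pp·qp = ppqp.
The next term joins qpppqpppqpqpppqp and ppqpqpppqpqpppqpppqpqpppqp.

qpppqpppqpqpppqpppqpqpppqpqpppqpppqpqpppqp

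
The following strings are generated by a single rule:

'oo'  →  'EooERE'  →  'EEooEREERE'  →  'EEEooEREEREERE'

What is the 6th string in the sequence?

EEEEEooEREEREEREEREERE

Every step adds E to the front and ERE to the end of the previous string.
From EEEooEREEREERE, 2 further steps: EEEooEREEREERE → EEEEooEREEREEREERE → (answer).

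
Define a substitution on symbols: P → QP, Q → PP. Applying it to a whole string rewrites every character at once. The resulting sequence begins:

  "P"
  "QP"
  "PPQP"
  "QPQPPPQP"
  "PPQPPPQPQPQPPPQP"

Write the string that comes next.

Rewriting the 16 symbols of PPQPPPQPQPQPPPQP one by one yields QP QP PP QP QP QP PP QP PP QP PP QP QP QP PP QP; concatenated:

QPQPPPQPQPQPPPQPPPQPPPQPQPQPPPQP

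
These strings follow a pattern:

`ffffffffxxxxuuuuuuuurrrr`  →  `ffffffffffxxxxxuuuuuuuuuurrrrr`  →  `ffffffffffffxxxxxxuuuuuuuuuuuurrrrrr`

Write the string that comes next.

Term n consists of 2n+2 f's, followed by n+1 x's, followed by 2n+2 u's, followed by n+1 r's, where the shown terms are n = 3, 4, 5.
Setting n = 6 gives 14, 7, 14, 7 characters in each block.

ffffffffffffffxxxxxxxuuuuuuuuuuuuuurrrrrrr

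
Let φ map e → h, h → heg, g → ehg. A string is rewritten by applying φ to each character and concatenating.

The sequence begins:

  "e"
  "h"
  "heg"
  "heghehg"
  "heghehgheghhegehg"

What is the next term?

heghehgheghhegehgheghehghegheghehghhegehg

Applying the rule to each of the 17 symbols of heghehgheghhegehg gives the pieces heg h ehg heg h heg ehg heg h ehg heg heg h ehg h heg ehg, which concatenate to the answer.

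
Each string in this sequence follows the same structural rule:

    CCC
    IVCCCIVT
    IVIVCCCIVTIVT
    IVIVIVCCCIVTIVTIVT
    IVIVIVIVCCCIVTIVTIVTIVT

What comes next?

Each term wraps the previous one in IV on the left and IVT on the right.
So the next term is IV·IVIVIVIVCCCIVTIVTIVTIVT·IVT.

IVIVIVIVIVCCCIVTIVTIVTIVTIVT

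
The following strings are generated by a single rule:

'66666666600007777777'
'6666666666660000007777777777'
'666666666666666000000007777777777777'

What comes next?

66666666666666666600000000007777777777777777

Reading off run lengths: 6 runs 9, 12, 15; 0 runs 4, 6, 8; 7 runs 7, 10, 13 — each is linear in n, where the shown terms are n = 2, 3, 4.
At n = 5 the blocks have lengths 18, 10, 16.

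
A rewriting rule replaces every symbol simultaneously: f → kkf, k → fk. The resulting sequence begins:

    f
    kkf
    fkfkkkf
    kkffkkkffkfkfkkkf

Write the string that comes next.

Rewriting the 17 symbols of kkffkkkffkfkfkkkf one by one yields fk fk kkf kkf fk fk fk kkf kkf fk kkf fk kkf fk fk fk kkf; concatenated:

fkfkkkfkkffkfkfkkkfkkffkkkffkkkffkfkfkkkf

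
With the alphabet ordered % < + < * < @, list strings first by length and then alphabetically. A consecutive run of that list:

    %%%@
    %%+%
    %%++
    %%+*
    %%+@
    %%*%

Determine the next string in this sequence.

The successor of %%*% increments the rightmost position that isn't already @ and resets every position after it to %.

%%*+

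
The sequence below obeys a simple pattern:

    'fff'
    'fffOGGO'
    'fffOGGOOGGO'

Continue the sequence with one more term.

Each term is the previous one with OGGO appended.
One more step from fffOGGOOGGO gives the answer.

fffOGGOOGGOOGGO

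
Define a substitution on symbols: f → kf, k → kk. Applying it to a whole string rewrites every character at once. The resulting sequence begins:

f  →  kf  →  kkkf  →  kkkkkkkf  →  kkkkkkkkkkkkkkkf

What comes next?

kkkkkkkkkkkkkkkkkkkkkkkkkkkkkkkf

Replace each of the 16 characters of kkkkkkkkkkkkkkkf in place — kk kk kk kk kk kk kk kk kk kk kk kk kk kk kk kf — and concatenate.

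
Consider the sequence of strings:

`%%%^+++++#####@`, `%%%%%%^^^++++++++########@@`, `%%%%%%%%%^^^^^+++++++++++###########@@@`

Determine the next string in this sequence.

Term n consists of 3n %'s, followed by 2n-1 ^'s, followed by 3n+2 +'s, followed by 3n+2 #'s, followed by n @'s (n = 1, 2, …).
At n = 4 the blocks have lengths 12, 7, 14, 14, 4.

%%%%%%%%%%%%^^^^^^^++++++++++++++##############@@@@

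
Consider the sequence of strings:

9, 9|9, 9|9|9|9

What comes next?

Every step duplicates the string with '|' between the halves.
So the next term is two copies of 9|9|9|9 with '|' between the halves.

9|9|9|9|9|9|9|9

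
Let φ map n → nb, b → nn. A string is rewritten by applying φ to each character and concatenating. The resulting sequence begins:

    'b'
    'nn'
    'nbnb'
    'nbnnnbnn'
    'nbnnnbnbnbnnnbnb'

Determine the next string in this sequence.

Rewriting the 16 symbols of nbnnnbnbnbnnnbnb one by one yields nb nn nb nb nb nn nb nn nb nn nb nb nb nn nb nn; concatenated:

nbnnnbnbnbnnnbnnnbnnnbnbnbnnnbnn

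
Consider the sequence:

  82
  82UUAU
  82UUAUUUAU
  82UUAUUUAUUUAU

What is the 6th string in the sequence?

The strings grow by a fixed suffix UUAU each time.
From 82UUAUUUAUUUAU, 2 further steps: 82UUAUUUAUUUAU → 82UUAUUUAUUUAUUUAU → (answer).

82UUAUUUAUUUAUUUAUUUAU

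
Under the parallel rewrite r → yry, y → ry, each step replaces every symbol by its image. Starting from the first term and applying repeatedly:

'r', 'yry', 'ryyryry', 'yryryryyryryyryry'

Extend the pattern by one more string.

ryyryryyryryyryryryyryryyryryryyryryyryry

φ(yryryryyryryyryry) expands symbol-by-symbol to ry yry ry yry ry yry ry ry yry ry yry ry ry yry ry yry ry; joining the 17 pieces gives the next term.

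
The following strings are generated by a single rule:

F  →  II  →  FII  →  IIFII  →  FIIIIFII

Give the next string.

Each term (from the third on) is the two preceding terms concatenated in order: term 3 = F·II = FII.
The next term joins IIFII and FIIIIFII.

IIFIIFIIIIFII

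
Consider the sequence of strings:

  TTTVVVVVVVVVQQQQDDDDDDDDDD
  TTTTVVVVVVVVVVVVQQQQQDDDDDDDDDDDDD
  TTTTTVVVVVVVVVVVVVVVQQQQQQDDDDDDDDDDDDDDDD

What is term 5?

The n-th term is n T's then 3n V's then n+1 Q's then 3n+1 D's, where the shown terms are n = 3, 4, 5.
For term 5, n = 7, so the run lengths are 7, 21, 8, 22.

TTTTTTTVVVVVVVVVVVVVVVVVVVVVQQQQQQQQDDDDDDDDDDDDDDDDDDDDDD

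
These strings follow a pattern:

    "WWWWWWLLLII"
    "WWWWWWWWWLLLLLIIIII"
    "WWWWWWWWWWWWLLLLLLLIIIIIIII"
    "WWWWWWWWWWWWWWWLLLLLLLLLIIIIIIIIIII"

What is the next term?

WWWWWWWWWWWWWWWWWWLLLLLLLLLLLIIIIIIIIIIIIII

Term n consists of 3n+3 W's, followed by 2n+1 L's, followed by 3n-1 I's (n = 1, 2, …).
Setting n = 5 gives 18, 11, 14 characters in each block.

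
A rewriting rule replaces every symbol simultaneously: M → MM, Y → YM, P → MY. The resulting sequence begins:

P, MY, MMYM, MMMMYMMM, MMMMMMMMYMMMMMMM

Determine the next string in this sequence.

Rewriting the 16 symbols of MMMMMMMMYMMMMMMM one by one yields MM MM MM MM MM MM MM MM YM MM MM MM MM MM MM MM; concatenated:

MMMMMMMMMMMMMMMMYMMMMMMMMMMMMMMM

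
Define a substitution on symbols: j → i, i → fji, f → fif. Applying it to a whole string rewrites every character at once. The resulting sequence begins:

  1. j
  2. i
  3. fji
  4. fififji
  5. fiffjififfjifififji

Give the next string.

φ(fiffjififfjifififji) expands symbol-by-symbol to fif fji fif fif i fji fif fji fif fif i fji fif fji fif fji fif i fji; joining the 19 pieces gives the next term.

fiffjififfififjififfjififfififjififfjififfjifififji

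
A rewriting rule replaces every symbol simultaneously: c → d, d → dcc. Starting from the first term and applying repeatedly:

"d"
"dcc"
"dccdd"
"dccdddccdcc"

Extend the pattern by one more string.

dccdddccdccdccdddccdd

Expanding dccdddccdcc: d→dcc, c→d, c→d, d→dcc, d→dcc, d→dcc, c→d, c→d, d→dcc, c→d, c→d. Concatenated: dcc d d dcc dcc dcc d d dcc d d.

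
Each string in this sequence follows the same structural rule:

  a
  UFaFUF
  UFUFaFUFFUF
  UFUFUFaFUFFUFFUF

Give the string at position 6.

Every step adds UF to the front and FUF to the end of the previous string.
From UFUFUFaFUFFUFFUF, 2 further steps: UFUFUFaFUFFUFFUF → UFUFUFUFaFUFFUFFUFFUF → (answer).

UFUFUFUFUFaFUFFUFFUFFUFFUF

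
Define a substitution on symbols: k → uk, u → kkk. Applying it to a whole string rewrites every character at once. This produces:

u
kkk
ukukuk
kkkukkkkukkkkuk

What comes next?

Replace each of the 15 characters of kkkukkkkukkkkuk in place — uk uk uk kkk uk uk uk uk kkk uk uk uk uk kkk uk — and concatenate.

ukukukkkkukukukukkkkukukukukkkkuk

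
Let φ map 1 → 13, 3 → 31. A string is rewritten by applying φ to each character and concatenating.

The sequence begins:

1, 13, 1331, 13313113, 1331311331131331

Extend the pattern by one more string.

Rewriting the 16 symbols of 1331311331131331 one by one yields 13 31 31 13 31 13 13 31 31 13 13 31 13 31 31 13; concatenated:

13313113311313313113133113313113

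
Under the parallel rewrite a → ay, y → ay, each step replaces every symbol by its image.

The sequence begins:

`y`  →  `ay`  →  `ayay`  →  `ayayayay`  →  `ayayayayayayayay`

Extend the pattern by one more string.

ayayayayayayayayayayayayayayayay

φ(ayayayayayayayay) expands symbol-by-symbol to ay ay ay ay ay ay ay ay ay ay ay ay ay ay ay ay; joining the 16 pieces gives the next term.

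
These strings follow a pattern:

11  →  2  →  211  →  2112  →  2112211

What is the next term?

21122112112

This is a Fibonacci-style word recurrence s(k) = s(k−1)·s(k−2): e.g. 2·11 = 211.
Continuing: 2112211 · 2112 gives term 6.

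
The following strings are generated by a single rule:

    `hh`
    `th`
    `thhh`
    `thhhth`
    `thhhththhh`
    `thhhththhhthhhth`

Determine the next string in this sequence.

thhhththhhthhhththhhththhh

This is a Fibonacci-style word recurrence s(k) = s(k−1)·s(k−2): e.g. th·hh = thhh.
The next term joins thhhththhhthhhth and thhhththhh.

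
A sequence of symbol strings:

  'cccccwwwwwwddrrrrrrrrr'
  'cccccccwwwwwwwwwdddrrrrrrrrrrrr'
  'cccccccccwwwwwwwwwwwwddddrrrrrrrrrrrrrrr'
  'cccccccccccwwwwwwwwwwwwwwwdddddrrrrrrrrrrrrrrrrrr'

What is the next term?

The n-th term is 2n+1 c's then 3n w's then n d's then 3n+3 r's, where the shown terms are n = 2, 3, 4, 5.
At n = 6 the blocks have lengths 13, 18, 6, 21.

cccccccccccccwwwwwwwwwwwwwwwwwwddddddrrrrrrrrrrrrrrrrrrrrr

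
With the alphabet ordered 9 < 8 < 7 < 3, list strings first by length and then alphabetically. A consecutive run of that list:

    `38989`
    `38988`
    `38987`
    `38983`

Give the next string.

Treat 38983 as a base-4 numeral over the given alphabet and add one, carrying through any trailing 3's.

38979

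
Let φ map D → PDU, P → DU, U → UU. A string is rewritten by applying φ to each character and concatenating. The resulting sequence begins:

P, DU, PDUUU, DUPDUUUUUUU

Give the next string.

Expanding DUPDUUUUUUU: D→PDU, U→UU, P→DU, D→PDU, U→UU, U→UU, U→UU, U→UU, U→UU, U→UU, U→UU. Concatenated: PDU UU DU PDU UU UU UU UU UU UU UU.

PDUUUDUPDUUUUUUUUUUUUUUU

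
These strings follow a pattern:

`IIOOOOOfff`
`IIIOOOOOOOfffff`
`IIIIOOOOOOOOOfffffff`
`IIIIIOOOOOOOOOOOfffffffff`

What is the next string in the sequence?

IIIIIIOOOOOOOOOOOOOfffffffffff

Each string has the form I^{n} O^{2n+1} f^{2n-1}, where the shown terms are n = 2, 3, 4, 5.
At n = 6 the blocks have lengths 6, 13, 11.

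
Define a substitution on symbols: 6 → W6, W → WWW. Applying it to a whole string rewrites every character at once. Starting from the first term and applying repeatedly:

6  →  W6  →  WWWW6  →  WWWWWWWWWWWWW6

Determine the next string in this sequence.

WWWWWWWWWWWWWWWWWWWWWWWWWWWWWWWWWWWWWWWW6

Applying the rule to each of the 14 symbols of WWWWWWWWWWWWW6 gives the pieces WWW WWW WWW WWW WWW WWW WWW WWW WWW WWW WWW WWW WWW W6, which concatenate to the answer.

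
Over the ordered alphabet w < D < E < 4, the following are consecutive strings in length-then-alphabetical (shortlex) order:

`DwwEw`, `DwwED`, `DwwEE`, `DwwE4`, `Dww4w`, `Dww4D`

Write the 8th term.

Dww44

Continuing the enumeration 2 steps past Dww4D: Dww4D → Dww4E → (answer).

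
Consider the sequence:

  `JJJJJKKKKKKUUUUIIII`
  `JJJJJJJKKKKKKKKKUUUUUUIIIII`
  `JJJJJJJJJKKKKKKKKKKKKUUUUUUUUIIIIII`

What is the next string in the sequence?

JJJJJJJJJJJKKKKKKKKKKKKKKKUUUUUUUUUUIIIIIII

Reading off run lengths: J runs 5, 7, 9; K runs 6, 9, 12; U runs 4, 6, 8; I runs 4, 5, 6 — each is linear in n, where the shown terms are n = 2, 3, 4.
For the next term, n = 5, so the run lengths are 11, 15, 10, 7.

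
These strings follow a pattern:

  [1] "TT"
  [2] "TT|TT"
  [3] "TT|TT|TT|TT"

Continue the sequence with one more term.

s(k+1) = s(k)·|·s(k) — each term doubles the last with '|' between the halves.
Doubling TT|TT|TT|TT with '|' between the halves:

TT|TT|TT|TT|TT|TT|TT|TT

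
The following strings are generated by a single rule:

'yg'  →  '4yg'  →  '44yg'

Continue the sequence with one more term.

Every step adds 4 at the front: s(k+1) = 4·s(k).
Applying this once more to 44yg:

444yg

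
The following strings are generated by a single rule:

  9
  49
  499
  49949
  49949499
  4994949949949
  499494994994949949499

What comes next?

Each term (from the third on) is the previous term followed by the one before it: term 3 = 49·9 = 499.
Continuing: 499494994994949949499 · 4994949949949 gives term 8.

4994949949949499494994994949949949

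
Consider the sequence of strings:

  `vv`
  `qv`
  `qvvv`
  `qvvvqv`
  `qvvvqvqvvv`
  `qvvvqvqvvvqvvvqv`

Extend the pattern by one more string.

qvvvqvqvvvqvvvqvqvvvqvqvvv

This is a Fibonacci-style word recurrence s(k) = s(k−1)·s(k−2): e.g. qv·vv = qvvv.
The next term joins qvvvqvqvvvqvvvqv and qvvvqvqvvv.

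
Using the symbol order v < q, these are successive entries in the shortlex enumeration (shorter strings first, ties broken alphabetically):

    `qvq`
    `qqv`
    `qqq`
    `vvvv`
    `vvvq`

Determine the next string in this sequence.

vvqv

Treat vvvq as a base-2 numeral over the given alphabet and add one, carrying through any trailing q's.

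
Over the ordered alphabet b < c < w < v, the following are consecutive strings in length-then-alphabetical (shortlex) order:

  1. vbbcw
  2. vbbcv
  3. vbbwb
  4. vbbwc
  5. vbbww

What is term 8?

vbbvc

Continuing the enumeration 3 steps past vbbww: vbbww → vbbwv → vbbvb → (answer).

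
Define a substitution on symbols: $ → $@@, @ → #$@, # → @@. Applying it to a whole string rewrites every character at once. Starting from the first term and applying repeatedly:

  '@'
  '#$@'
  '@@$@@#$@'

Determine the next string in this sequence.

#$@#$@$@@#$@#$@@@$@@#$@

Rewriting each symbol of @@$@@#$@: @→#$@, @→#$@, $→$@@, @→#$@, @→#$@, #→@@, $→$@@, @→#$@, which concatenates to #$@ #$@ $@@ #$@ #$@ @@ $@@ #$@.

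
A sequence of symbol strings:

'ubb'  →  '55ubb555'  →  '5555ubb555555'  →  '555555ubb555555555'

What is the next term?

55555555ubb555555555555

s(k+1) = 55·s(k)·555, so each term gains 55 as a prefix and 555 as a suffix.
So the next term is 55·555555ubb555555555·555.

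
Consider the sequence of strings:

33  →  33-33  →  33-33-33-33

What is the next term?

Each string is two copies of the previous one joined by '-'.
Doubling 33-33-33-33 with '-' between the halves:

33-33-33-33-33-33-33-33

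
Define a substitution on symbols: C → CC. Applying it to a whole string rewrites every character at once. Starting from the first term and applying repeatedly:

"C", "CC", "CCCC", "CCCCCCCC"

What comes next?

CCCCCCCCCCCCCCCC

Expanding CCCCCCCC: C→CC, C→CC, C→CC, C→CC, C→CC, C→CC, C→CC, C→CC. Concatenated: CC CC CC CC CC CC CC CC.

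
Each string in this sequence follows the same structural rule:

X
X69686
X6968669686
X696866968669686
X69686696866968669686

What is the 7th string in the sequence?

The strings grow by a fixed suffix 69686 each time.
From X69686696866968669686, 2 further steps: X69686696866968669686 → X6968669686696866968669686 → (answer).

X696866968669686696866968669686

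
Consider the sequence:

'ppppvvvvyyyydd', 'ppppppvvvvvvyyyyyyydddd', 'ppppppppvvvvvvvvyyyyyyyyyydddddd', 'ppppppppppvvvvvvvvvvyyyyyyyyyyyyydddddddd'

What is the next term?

Reading off run lengths: p runs 4, 6, 8, 10; v runs 4, 6, 8, 10; y runs 4, 7, 10, 13; d runs 2, 4, 6, 8 — each is linear in n (n = 1, 2, …).
At n = 5 the blocks have lengths 12, 12, 16, 10.

ppppppppppppvvvvvvvvvvvvyyyyyyyyyyyyyyyydddddddddd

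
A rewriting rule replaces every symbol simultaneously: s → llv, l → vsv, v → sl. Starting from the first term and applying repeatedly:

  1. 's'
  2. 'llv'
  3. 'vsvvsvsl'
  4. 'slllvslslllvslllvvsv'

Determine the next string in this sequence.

Rewriting the 20 symbols of slllvslslllvslllvvsv one by one yields llv vsv vsv vsv sl llv vsv llv vsv vsv vsv sl llv vsv vsv vsv sl sl llv sl; concatenated:

llvvsvvsvvsvslllvvsvllvvsvvsvvsvslllvvsvvsvvsvslslllvsl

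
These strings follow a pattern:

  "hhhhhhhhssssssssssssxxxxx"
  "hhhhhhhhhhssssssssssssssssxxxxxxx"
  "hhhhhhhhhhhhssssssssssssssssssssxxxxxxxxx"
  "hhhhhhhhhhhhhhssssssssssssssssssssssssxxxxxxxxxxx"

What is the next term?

hhhhhhhhhhhhhhhhssssssssssssssssssssssssssssxxxxxxxxxxxxx

The n-th term is 2n+2 h's then 4n s's then 2n-1 x's, where the shown terms are n = 3, 4, 5, 6.
For the next term, n = 7, so the run lengths are 16, 28, 13.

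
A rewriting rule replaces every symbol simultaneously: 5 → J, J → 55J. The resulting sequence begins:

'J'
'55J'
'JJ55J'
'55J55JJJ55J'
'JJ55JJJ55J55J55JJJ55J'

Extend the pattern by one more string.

φ(JJ55JJJ55J55J55JJJ55J) expands symbol-by-symbol to 55J 55J J J 55J 55J 55J J J 55J J J 55J J J 55J 55J 55J J J 55J; joining the 21 pieces gives the next term.

55J55JJJ55J55J55JJJ55JJJ55JJJ55J55J55JJJ55J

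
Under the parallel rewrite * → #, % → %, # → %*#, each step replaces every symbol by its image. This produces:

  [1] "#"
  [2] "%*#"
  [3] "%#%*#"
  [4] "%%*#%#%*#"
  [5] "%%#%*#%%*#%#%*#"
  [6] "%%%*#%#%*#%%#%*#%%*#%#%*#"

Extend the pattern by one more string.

Replace each of the 25 characters of %%%*#%#%*#%%#%*#%%*#%#%*# in place — % % % # %*# % %*# % # %*# % % %*# % # %*# % % # %*# % %*# % # %*# — and concatenate.

%%%#%*#%%*#%#%*#%%%*#%#%*#%%#%*#%%*#%#%*#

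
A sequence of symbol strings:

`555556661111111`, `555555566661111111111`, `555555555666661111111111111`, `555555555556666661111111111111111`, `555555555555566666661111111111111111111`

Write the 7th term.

Term n consists of 2n+1 5's, followed by n+1 6's, followed by 3n+1 1's, where the shown terms are n = 2, 3, 4, 5, 6.
Setting n = 8 gives 17, 9, 25 characters in each block.

555555555555555556666666661111111111111111111111111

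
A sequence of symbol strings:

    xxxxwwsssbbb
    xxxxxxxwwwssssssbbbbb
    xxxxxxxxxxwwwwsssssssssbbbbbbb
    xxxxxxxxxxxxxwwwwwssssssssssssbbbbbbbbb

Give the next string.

The n-th term is 3n+1 x's then n+1 w's then 3n s's then 2n+1 b's (n = 1, 2, …).
At n = 5 the blocks have lengths 16, 6, 15, 11.

xxxxxxxxxxxxxxxxwwwwwwsssssssssssssssbbbbbbbbbbb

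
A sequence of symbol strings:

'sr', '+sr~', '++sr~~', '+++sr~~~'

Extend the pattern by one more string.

Each term wraps the previous one in + on the left and ~ on the right.
One more step from +++sr~~~ gives the answer.

++++sr~~~~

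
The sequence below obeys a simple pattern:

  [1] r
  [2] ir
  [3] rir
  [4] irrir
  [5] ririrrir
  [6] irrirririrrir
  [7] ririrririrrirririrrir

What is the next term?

Each term (from the third on) is the two preceding terms concatenated in order: term 3 = r·ir = rir.
The next term joins irrirririrrir and ririrririrrirririrrir.

irrirririrrirririrririrrirririrrir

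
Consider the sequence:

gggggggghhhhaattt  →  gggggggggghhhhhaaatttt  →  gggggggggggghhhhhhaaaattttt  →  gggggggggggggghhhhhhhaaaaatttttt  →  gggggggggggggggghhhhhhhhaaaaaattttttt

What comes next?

Reading off run lengths: g runs 8, 10, 12, 14, 16; h runs 4, 5, 6, 7, 8; a runs 2, 3, 4, 5, 6; t runs 3, 4, 5, 6, 7 — each is linear in n, where the shown terms are n = 3, 4, 5, 6, 7.
Setting n = 8 gives 18, 9, 7, 8 characters in each block.

gggggggggggggggggghhhhhhhhhaaaaaaatttttttt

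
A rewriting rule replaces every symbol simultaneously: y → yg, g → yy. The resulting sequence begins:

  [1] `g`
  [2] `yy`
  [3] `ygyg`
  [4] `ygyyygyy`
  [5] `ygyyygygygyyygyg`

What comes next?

ygyyygygygyyygyyygyyygygygyyygyy

Replace each of the 16 characters of ygyyygygygyyygyg in place — yg yy yg yg yg yy yg yy yg yy yg yg yg yy yg yy — and concatenate.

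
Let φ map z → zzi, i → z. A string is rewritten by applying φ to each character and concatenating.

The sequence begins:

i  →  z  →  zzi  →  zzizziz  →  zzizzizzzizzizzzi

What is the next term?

zzizzizzzizzizzzizzizzizzzizzizzzizzizziz

φ(zzizzizzzizzizzzi) expands symbol-by-symbol to zzi zzi z zzi zzi z zzi zzi zzi z zzi zzi z zzi zzi zzi z; joining the 17 pieces gives the next term.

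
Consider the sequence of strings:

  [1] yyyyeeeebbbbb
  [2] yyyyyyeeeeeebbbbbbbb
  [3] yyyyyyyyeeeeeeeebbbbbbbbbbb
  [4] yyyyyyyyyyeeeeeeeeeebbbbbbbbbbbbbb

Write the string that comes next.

yyyyyyyyyyyyeeeeeeeeeeeebbbbbbbbbbbbbbbbb

Term n consists of 2n y's, followed by 2n e's, followed by 3n-1 b's, where the shown terms are n = 2, 3, 4, 5.
Setting n = 6 gives 12, 12, 17 characters in each block.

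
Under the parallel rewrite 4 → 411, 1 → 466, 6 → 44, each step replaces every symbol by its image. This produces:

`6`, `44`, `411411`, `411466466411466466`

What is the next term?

Applying the rule to each of the 18 symbols of 411466466411466466 gives the pieces 411 466 466 411 44 44 411 44 44 411 466 466 411 44 44 411 44 44, which concatenate to the answer.

4114664664114444411444441146646641144444114444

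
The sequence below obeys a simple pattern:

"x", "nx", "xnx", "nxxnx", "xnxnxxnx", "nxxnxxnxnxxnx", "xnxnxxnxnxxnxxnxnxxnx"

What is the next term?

nxxnxxnxnxxnxxnxnxxnxnxxnxxnxnxxnx

From term 3 onward, concatenate the second-to-last term with the last: x·nx = xnx, nx·xnx = nxxnx, …
Continuing: nxxnxxnxnxxnx · xnxnxxnxnxxnxxnxnxxnx gives term 8.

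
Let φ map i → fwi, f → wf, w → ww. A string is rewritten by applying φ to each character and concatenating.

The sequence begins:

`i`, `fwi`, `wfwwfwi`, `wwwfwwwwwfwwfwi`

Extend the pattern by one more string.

Rewriting the 15 symbols of wwwfwwwwwfwwfwi one by one yields ww ww ww wf ww ww ww ww ww wf ww ww wf ww fwi; concatenated:

wwwwwwwfwwwwwwwwwwwfwwwwwfwwfwi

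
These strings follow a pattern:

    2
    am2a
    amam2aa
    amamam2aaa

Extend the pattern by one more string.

amamamam2aaaa

Each term wraps the previous one in am on the left and a on the right.
So the next term is am·amamam2aaa·a.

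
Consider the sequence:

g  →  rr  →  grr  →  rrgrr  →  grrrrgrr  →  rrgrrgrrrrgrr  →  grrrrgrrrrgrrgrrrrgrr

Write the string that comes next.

This is a Fibonacci-style word recurrence s(k) = s(k−2)·s(k−1): e.g. g·rr = grr.
The next term joins rrgrrgrrrrgrr and grrrrgrrrrgrrgrrrrgrr.

rrgrrgrrrrgrrgrrrrgrrrrgrrgrrrrgrr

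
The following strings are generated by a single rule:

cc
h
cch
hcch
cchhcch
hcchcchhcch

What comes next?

cchhcchhcchcchhcch

This is a Fibonacci-style word recurrence s(k) = s(k−2)·s(k−1): e.g. cc·h = cch.
Continuing: cchhcch · hcchcchhcch gives term 7.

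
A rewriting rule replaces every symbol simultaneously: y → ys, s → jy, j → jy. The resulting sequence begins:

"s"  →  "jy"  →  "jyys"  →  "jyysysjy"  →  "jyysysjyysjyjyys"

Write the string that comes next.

jyysysjyysjyjyysysjyjyysjyysysjy

Applying the rule to each of the 16 symbols of jyysysjyysjyjyys gives the pieces jy ys ys jy ys jy jy ys ys jy jy ys jy ys ys jy, which concatenate to the answer.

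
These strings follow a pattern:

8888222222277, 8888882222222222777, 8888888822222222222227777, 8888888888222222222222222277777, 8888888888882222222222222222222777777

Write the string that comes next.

Reading off run lengths: 8 runs 4, 6, 8, 10, 12; 2 runs 7, 10, 13, 16, 19; 7 runs 2, 3, 4, 5, 6 — each is linear in n, where the shown terms are n = 2, 3, 4, 5, 6.
Setting n = 7 gives 14, 22, 7 characters in each block.

8888888888888822222222222222222222227777777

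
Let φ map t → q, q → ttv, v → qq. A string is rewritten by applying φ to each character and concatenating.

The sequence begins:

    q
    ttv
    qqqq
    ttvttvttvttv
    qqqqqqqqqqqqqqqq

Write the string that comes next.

Applying the rule to each of the 16 symbols of qqqqqqqqqqqqqqqq gives the pieces ttv ttv ttv ttv ttv ttv ttv ttv ttv ttv ttv ttv ttv ttv ttv ttv, which concatenate to the answer.

ttvttvttvttvttvttvttvttvttvttvttvttvttvttvttvttv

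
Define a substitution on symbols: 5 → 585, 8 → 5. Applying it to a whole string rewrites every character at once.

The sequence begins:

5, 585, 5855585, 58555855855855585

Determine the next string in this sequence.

Rewriting the 17 symbols of 58555855855855585 one by one yields 585 5 585 585 585 5 585 585 5 585 585 5 585 585 585 5 585; concatenated:

58555855855855585585558558555855855855585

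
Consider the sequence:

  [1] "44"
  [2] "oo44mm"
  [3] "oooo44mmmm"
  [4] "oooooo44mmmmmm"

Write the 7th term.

oooooooooooo44mmmmmmmmmmmm

s(k+1) = oo·s(k)·mm, so each term gains oo as a prefix and mm as a suffix.
From oooooo44mmmmmm, 3 further steps: oooooo44mmmmmm → oooooooo44mmmmmmmm → oooooooooo44mmmmmmmmmm → (answer).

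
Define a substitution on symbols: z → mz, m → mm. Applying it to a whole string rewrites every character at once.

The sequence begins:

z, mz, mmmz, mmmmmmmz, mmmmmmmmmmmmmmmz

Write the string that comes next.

mmmmmmmmmmmmmmmmmmmmmmmmmmmmmmmz

φ(mmmmmmmmmmmmmmmz) expands symbol-by-symbol to mm mm mm mm mm mm mm mm mm mm mm mm mm mm mm mz; joining the 16 pieces gives the next term.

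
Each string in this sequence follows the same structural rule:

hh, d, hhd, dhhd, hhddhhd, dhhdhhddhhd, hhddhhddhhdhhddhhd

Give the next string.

This is a Fibonacci-style word recurrence s(k) = s(k−2)·s(k−1): e.g. hh·d = hhd.
So term 8 is dhhdhhddhhd·hhddhhddhhdhhddhhd.

dhhdhhddhhdhhddhhddhhdhhddhhd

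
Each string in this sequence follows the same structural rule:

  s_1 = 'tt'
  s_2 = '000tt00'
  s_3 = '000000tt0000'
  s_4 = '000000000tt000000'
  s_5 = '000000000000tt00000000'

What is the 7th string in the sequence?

Each term wraps the previous one in 000 on the left and 00 on the right.
From 000000000000tt00000000, 2 further steps: 000000000000tt00000000 → 000000000000000tt0000000000 → (answer).

000000000000000000tt000000000000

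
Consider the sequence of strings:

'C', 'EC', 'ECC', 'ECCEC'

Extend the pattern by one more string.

Each term (from the third on) is the previous term followed by the one before it: term 3 = EC·C = ECC.
So term 5 is ECCEC·ECC.

ECCECECC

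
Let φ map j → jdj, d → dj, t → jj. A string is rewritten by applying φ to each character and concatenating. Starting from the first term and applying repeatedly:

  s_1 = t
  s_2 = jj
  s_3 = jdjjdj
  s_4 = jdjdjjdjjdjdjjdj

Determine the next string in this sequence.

Rewriting the 16 symbols of jdjdjjdjjdjdjjdj one by one yields jdj dj jdj dj jdj jdj dj jdj jdj dj jdj dj jdj jdj dj jdj; concatenated:

jdjdjjdjdjjdjjdjdjjdjjdjdjjdjdjjdjjdjdjjdj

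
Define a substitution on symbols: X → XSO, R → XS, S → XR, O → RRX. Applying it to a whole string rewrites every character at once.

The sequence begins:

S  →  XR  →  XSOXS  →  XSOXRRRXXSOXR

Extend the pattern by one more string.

Rewriting the 13 symbols of XSOXRRRXXSOXR one by one yields XSO XR RRX XSO XS XS XS XSO XSO XR RRX XSO XS; concatenated:

XSOXRRRXXSOXSXSXSXSOXSOXRRRXXSOXS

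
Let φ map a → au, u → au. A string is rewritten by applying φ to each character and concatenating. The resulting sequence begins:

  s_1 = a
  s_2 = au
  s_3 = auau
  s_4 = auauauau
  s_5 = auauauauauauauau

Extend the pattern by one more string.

Applying the rule to each of the 16 symbols of auauauauauauauau gives the pieces au au au au au au au au au au au au au au au au, which concatenate to the answer.

auauauauauauauauauauauauauauauau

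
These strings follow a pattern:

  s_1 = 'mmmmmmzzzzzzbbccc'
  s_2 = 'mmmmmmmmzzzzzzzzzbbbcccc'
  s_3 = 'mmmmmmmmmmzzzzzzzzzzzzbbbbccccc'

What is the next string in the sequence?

Reading off run lengths: m runs 6, 8, 10; z runs 6, 9, 12; b runs 2, 3, 4; c runs 3, 4, 5 — each is linear in n, where the shown terms are n = 2, 3, 4.
For the next term, n = 5, so the run lengths are 12, 15, 5, 6.

mmmmmmmmmmmmzzzzzzzzzzzzzzzbbbbbcccccc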